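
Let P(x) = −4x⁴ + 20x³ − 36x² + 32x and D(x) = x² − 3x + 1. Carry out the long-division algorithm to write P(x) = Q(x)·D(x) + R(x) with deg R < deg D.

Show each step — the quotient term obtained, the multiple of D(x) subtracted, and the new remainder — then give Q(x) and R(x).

Q(x) = −4x² + 8x − 8; R(x) = 8

Step 1: lead(−4x⁴ + 20x³ − 36x² + 32x) ÷ lead(D) = −4x⁴ ÷ x² = −4x². Subtract (−4x²)·D = −4x⁴ + 12x³ − 4x². Remainder: 8x³ − 32x² + 32x.
Step 2: lead(8x³ − 32x² + 32x) ÷ lead(D) = 8x³ ÷ x² = 8x. Subtract (8x)·D = 8x³ − 24x² + 8x. Remainder: −8x² + 24x.
Step 3: lead(−8x² + 24x) ÷ lead(D) = −8x² ÷ x² = −8. Subtract (−8)·D = −8x² + 24x − 8. Remainder: 8.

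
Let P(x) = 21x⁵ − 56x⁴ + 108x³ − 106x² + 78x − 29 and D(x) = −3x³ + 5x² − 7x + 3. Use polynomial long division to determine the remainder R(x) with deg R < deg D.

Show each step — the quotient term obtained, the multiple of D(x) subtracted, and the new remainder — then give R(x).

R(x) = 4x² + x − 5

Step 1: lead(21x⁵ − 56x⁴ + 108x³ − 106x² + 78x − 29) ÷ lead(D) = 21x⁵ ÷ −3x³ = −7x². Subtract (−7x²)·D = 21x⁵ − 35x⁴ + 49x³ − 21x². Remainder: −21x⁴ + 59x³ − 85x² + 78x − 29.
Step 2: lead(−21x⁴ + 59x³ − 85x² + 78x − 29) ÷ lead(D) = −21x⁴ ÷ −3x³ = 7x. Subtract (7x)·D = −21x⁴ + 35x³ − 49x² + 21x. Remainder: 24x³ − 36x² + 57x − 29.
Step 3: lead(24x³ − 36x² + 57x − 29) ÷ lead(D) = 24x³ ÷ −3x³ = −8. Subtract (−8)·D = 24x³ − 40x² + 56x − 24. Remainder: 4x² + x − 5.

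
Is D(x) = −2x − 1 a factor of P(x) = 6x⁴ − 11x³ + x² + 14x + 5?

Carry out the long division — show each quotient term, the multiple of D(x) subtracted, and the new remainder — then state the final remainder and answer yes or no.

Step 1: lead(6x⁴ − 11x³ + x² + 14x + 5) ÷ lead(D) = 6x⁴ ÷ −2x = −3x³. Subtract (−3x³)·D = 6x⁴ + 3x³. Remainder: −14x³ + x² + 14x + 5.
Step 2: lead(−14x³ + x² + 14x + 5) ÷ lead(D) = −14x³ ÷ −2x = 7x². Subtract (7x²)·D = −14x³ − 7x². Remainder: 8x² + 14x + 5.
Step 3: lead(8x² + 14x + 5) ÷ lead(D) = 8x² ÷ −2x = −4x. Subtract (−4x)·D = 8x² + 4x. Remainder: 10x + 5.
Step 4: lead(10x + 5) ÷ lead(D) = 10x ÷ −2x = −5. Subtract (−5)·D = 10x + 5. Remainder: 0.

R(x) = 0, so D(x) is a factor of P(x). yes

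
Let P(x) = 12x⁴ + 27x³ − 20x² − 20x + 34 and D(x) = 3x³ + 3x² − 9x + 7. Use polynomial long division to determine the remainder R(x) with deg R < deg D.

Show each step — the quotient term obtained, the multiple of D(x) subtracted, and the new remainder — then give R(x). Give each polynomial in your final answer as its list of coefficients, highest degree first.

Step 1: lead(12x⁴ + 27x³ − 20x² − 20x + 34) ÷ lead(D) = 12x⁴ ÷ 3x³ = 4x. Subtract (4x)·D = 12x⁴ + 12x³ − 36x² + 28x. Remainder: 15x³ + 16x² − 48x + 34.
Step 2: lead(15x³ + 16x² − 48x + 34) ÷ lead(D) = 15x³ ÷ 3x³ = 5. Subtract (5)·D = 15x³ + 15x² − 45x + 35. Remainder: x² − 3x − 1.

R = [1, -3, -1]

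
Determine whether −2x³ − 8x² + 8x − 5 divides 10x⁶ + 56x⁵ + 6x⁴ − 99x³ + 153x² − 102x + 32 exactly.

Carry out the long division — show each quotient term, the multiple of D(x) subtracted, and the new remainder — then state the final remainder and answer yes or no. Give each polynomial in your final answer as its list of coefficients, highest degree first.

R = [-7, -9, 2], so D(x) is not a factor of P(x). no

Step 1: lead(10x⁶ + 56x⁵ + 6x⁴ − 99x³ + 153x² − 102x + 32) ÷ lead(D) = 10x⁶ ÷ −2x³ = −5x³. Subtract (−5x³)·D = 10x⁶ + 40x⁵ − 40x⁴ + 25x³. Remainder: 16x⁵ + 46x⁴ − 124x³ + 153x² − 102x + 32.
Step 2: lead(16x⁵ + 46x⁴ − 124x³ + 153x² − 102x + 32) ÷ lead(D) = 16x⁵ ÷ −2x³ = −8x². Subtract (−8x²)·D = 16x⁵ + 64x⁴ − 64x³ + 40x². Remainder: −18x⁴ − 60x³ + 113x² − 102x + 32.
Step 3: lead(−18x⁴ − 60x³ + 113x² − 102x + 32) ÷ lead(D) = −18x⁴ ÷ −2x³ = 9x. Subtract (9x)·D = −18x⁴ − 72x³ + 72x² − 45x. Remainder: 12x³ + 41x² − 57x + 32.
Step 4: lead(12x³ + 41x² − 57x + 32) ÷ lead(D) = 12x³ ÷ −2x³ = −6. Subtract (−6)·D = 12x³ + 48x² − 48x + 30. Remainder: −7x² − 9x + 2.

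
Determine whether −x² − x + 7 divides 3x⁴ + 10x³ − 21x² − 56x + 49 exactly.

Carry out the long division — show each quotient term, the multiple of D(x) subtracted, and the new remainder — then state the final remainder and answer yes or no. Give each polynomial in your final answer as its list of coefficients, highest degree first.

Step 1: lead(3x⁴ + 10x³ − 21x² − 56x + 49) ÷ lead(D) = 3x⁴ ÷ −x² = −3x². Subtract (−3x²)·D = 3x⁴ + 3x³ − 21x². Remainder: 7x³ − 56x + 49.
Step 2: lead(7x³ − 56x + 49) ÷ lead(D) = 7x³ ÷ −x² = −7x. Subtract (−7x)·D = 7x³ + 7x² − 49x. Remainder: −7x² − 7x + 49.
Step 3: lead(−7x² − 7x + 49) ÷ lead(D) = −7x² ÷ −x² = 7. Subtract (7)·D = −7x² − 7x + 49. Remainder: 0.

R = [0], so D(x) is a factor of P(x). yes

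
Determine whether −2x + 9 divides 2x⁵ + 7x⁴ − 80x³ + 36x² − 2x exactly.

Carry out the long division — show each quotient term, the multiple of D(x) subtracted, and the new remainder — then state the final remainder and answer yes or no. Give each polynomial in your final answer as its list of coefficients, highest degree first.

Step 1: lead(2x⁵ + 7x⁴ − 80x³ + 36x² − 2x) ÷ lead(D) = 2x⁵ ÷ −2x = −x⁴. Subtract (−x⁴)·D = 2x⁵ − 9x⁴. Remainder: 16x⁴ − 80x³ + 36x² − 2x.
Step 2: lead(16x⁴ − 80x³ + 36x² − 2x) ÷ lead(D) = 16x⁴ ÷ −2x = −8x³. Subtract (−8x³)·D = 16x⁴ − 72x³. Remainder: −8x³ + 36x² − 2x.
Step 3: lead(−8x³ + 36x² − 2x) ÷ lead(D) = −8x³ ÷ −2x = 4x². Subtract (4x²)·D = −8x³ + 36x². Remainder: −2x.
Step 4: lead(−2x) ÷ lead(D) = −2x ÷ −2x = 1. Subtract (1)·D = −2x + 9. Remainder: −9.

R = [-9], so D(x) is not a factor of P(x). no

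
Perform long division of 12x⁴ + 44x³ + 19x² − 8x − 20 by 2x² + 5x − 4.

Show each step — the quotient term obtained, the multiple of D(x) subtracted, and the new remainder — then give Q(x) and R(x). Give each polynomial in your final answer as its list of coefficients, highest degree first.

Step 1: lead(12x⁴ + 44x³ + 19x² − 8x − 20) ÷ lead(D) = 12x⁴ ÷ 2x² = 6x². Subtract (6x²)·D = 12x⁴ + 30x³ − 24x². Remainder: 14x³ + 43x² − 8x − 20.
Step 2: lead(14x³ + 43x² − 8x − 20) ÷ lead(D) = 14x³ ÷ 2x² = 7x. Subtract (7x)·D = 14x³ + 35x² − 28x. Remainder: 8x² + 20x − 20.
Step 3: lead(8x² + 20x − 20) ÷ lead(D) = 8x² ÷ 2x² = 4. Subtract (4)·D = 8x² + 20x − 16. Remainder: −4.

Q = [6, 7, 4]; R = [-4]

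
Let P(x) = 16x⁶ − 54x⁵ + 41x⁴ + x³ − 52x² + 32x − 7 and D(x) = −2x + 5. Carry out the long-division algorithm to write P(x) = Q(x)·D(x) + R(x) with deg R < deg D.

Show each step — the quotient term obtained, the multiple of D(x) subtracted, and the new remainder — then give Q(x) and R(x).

Q(x) = −8x⁵ + 7x⁴ − 3x³ − 8x² + 6x − 1; R(x) = −2

Step 1: lead(16x⁶ − 54x⁵ + 41x⁴ + x³ − 52x² + 32x − 7) ÷ lead(D) = 16x⁶ ÷ −2x = −8x⁵. Subtract (−8x⁵)·D = 16x⁶ − 40x⁵. Remainder: −14x⁵ + 41x⁴ + x³ − 52x² + 32x − 7.
Step 2: lead(−14x⁵ + 41x⁴ + x³ − 52x² + 32x − 7) ÷ lead(D) = −14x⁵ ÷ −2x = 7x⁴. Subtract (7x⁴)·D = −14x⁵ + 35x⁴. Remainder: 6x⁴ + x³ − 52x² + 32x − 7.
Step 3: lead(6x⁴ + x³ − 52x² + 32x − 7) ÷ lead(D) = 6x⁴ ÷ −2x = −3x³. Subtract (−3x³)·D = 6x⁴ − 15x³. Remainder: 16x³ − 52x² + 32x − 7.
Step 4: lead(16x³ − 52x² + 32x − 7) ÷ lead(D) = 16x³ ÷ −2x = −8x². Subtract (−8x²)·D = 16x³ − 40x². Remainder: −12x² + 32x − 7.
Step 5: lead(−12x² + 32x − 7) ÷ lead(D) = −12x² ÷ −2x = 6x. Subtract (6x)·D = −12x² + 30x. Remainder: 2x − 7.
Step 6: lead(2x − 7) ÷ lead(D) = 2x ÷ −2x = −1. Subtract (−1)·D = 2x − 5. Remainder: −2.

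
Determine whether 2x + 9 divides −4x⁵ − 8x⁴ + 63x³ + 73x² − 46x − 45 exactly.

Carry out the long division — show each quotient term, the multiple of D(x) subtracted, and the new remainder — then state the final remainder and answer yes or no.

Step 1: lead(−4x⁵ − 8x⁴ + 63x³ + 73x² − 46x − 45) ÷ lead(D) = −4x⁵ ÷ 2x = −2x⁴. Subtract (−2x⁴)·D = −4x⁵ − 18x⁴. Remainder: 10x⁴ + 63x³ + 73x² − 46x − 45.
Step 2: lead(10x⁴ + 63x³ + 73x² − 46x − 45) ÷ lead(D) = 10x⁴ ÷ 2x = 5x³. Subtract (5x³)·D = 10x⁴ + 45x³. Remainder: 18x³ + 73x² − 46x − 45.
Step 3: lead(18x³ + 73x² − 46x − 45) ÷ lead(D) = 18x³ ÷ 2x = 9x². Subtract (9x²)·D = 18x³ + 81x². Remainder: −8x² − 46x − 45.
Step 4: lead(−8x² − 46x − 45) ÷ lead(D) = −8x² ÷ 2x = −4x. Subtract (−4x)·D = −8x² − 36x. Remainder: −10x − 45.
Step 5: lead(−10x − 45) ÷ lead(D) = −10x ÷ 2x = −5. Subtract (−5)·D = −10x − 45. Remainder: 0.

R(x) = 0, so D(x) is a factor of P(x). yes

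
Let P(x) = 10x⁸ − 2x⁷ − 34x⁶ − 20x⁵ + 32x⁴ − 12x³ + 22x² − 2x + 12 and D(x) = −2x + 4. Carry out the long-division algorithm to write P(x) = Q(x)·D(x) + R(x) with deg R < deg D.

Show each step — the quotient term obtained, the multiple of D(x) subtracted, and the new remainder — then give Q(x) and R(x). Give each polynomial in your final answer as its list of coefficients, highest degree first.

Q = [-5, -9, -1, 8, 0, 6, 1, 3]; R = [0]

Step 1: lead(10x⁸ − 2x⁷ − 34x⁶ − 20x⁵ + 32x⁴ − 12x³ + 22x² − 2x + 12) ÷ lead(D) = 10x⁸ ÷ −2x = −5x⁷. Subtract (−5x⁷)·D = 10x⁸ − 20x⁷. Remainder: 18x⁷ − 34x⁶ − 20x⁵ + 32x⁴ − 12x³ + 22x² − 2x + 12.
Step 2: lead(18x⁷ − 34x⁶ − 20x⁵ + 32x⁴ − 12x³ + 22x² − 2x + 12) ÷ lead(D) = 18x⁷ ÷ −2x = −9x⁶. Subtract (−9x⁶)·D = 18x⁷ − 36x⁶. Remainder: 2x⁶ − 20x⁵ + 32x⁴ − 12x³ + 22x² − 2x + 12.
Step 3: lead(2x⁶ − 20x⁵ + 32x⁴ − 12x³ + 22x² − 2x + 12) ÷ lead(D) = 2x⁶ ÷ −2x = −x⁵. Subtract (−x⁵)·D = 2x⁶ − 4x⁵. Remainder: −16x⁵ + 32x⁴ − 12x³ + 22x² − 2x + 12.
Step 4: lead(−16x⁵ + 32x⁴ − 12x³ + 22x² − 2x + 12) ÷ lead(D) = −16x⁵ ÷ −2x = 8x⁴. Subtract (8x⁴)·D = −16x⁵ + 32x⁴. Remainder: −12x³ + 22x² − 2x + 12.
Step 5: lead(−12x³ + 22x² − 2x + 12) ÷ lead(D) = −12x³ ÷ −2x = 6x². Subtract (6x²)·D = −12x³ + 24x². Remainder: −2x² − 2x + 12.
Step 6: lead(−2x² − 2x + 12) ÷ lead(D) = −2x² ÷ −2x = x. Subtract (x)·D = −2x² + 4x. Remainder: −6x + 12.
Step 7: lead(−6x + 12) ÷ lead(D) = −6x ÷ −2x = 3. Subtract (3)·D = −6x + 12. Remainder: 0.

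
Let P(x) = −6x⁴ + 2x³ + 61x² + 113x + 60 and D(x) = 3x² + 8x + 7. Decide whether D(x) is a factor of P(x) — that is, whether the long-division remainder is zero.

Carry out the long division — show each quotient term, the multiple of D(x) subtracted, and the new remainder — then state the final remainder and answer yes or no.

R(x) = −x − 3, so D(x) is not a factor of P(x). no

Step 1: lead(−6x⁴ + 2x³ + 61x² + 113x + 60) ÷ lead(D) = −6x⁴ ÷ 3x² = −2x². Subtract (−2x²)·D = −6x⁴ − 16x³ − 14x². Remainder: 18x³ + 75x² + 113x + 60.
Step 2: lead(18x³ + 75x² + 113x + 60) ÷ lead(D) = 18x³ ÷ 3x² = 6x. Subtract (6x)·D = 18x³ + 48x² + 42x. Remainder: 27x² + 71x + 60.
Step 3: lead(27x² + 71x + 60) ÷ lead(D) = 27x² ÷ 3x² = 9. Subtract (9)·D = 27x² + 72x + 63. Remainder: −x − 3.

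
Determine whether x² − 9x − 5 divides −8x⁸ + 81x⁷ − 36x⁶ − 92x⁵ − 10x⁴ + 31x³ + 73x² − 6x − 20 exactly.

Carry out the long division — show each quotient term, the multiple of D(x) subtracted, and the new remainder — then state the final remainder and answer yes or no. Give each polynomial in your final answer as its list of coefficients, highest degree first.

R = [0], so D(x) is a factor of P(x). yes

Step 1: lead(−8x⁸ + 81x⁷ − 36x⁶ − 92x⁵ − 10x⁴ + 31x³ + 73x² − 6x − 20) ÷ lead(D) = −8x⁸ ÷ x² = −8x⁶. Subtract (−8x⁶)·D = −8x⁸ + 72x⁷ + 40x⁶. Remainder: 9x⁷ − 76x⁶ − 92x⁵ − 10x⁴ + 31x³ + 73x² − 6x − 20.
Step 2: lead(9x⁷ − 76x⁶ − 92x⁵ − 10x⁴ + 31x³ + 73x² − 6x − 20) ÷ lead(D) = 9x⁷ ÷ x² = 9x⁵. Subtract (9x⁵)·D = 9x⁷ − 81x⁶ − 45x⁵. Remainder: 5x⁶ − 47x⁵ − 10x⁴ + 31x³ + 73x² − 6x − 20.
Step 3: lead(5x⁶ − 47x⁵ − 10x⁴ + 31x³ + 73x² − 6x − 20) ÷ lead(D) = 5x⁶ ÷ x² = 5x⁴. Subtract (5x⁴)·D = 5x⁶ − 45x⁵ − 25x⁴. Remainder: −2x⁵ + 15x⁴ + 31x³ + 73x² − 6x − 20.
Step 4: lead(−2x⁵ + 15x⁴ + 31x³ + 73x² − 6x − 20) ÷ lead(D) = −2x⁵ ÷ x² = −2x³. Subtract (−2x³)·D = −2x⁵ + 18x⁴ + 10x³. Remainder: −3x⁴ + 21x³ + 73x² − 6x − 20.
Step 5: lead(−3x⁴ + 21x³ + 73x² − 6x − 20) ÷ lead(D) = −3x⁴ ÷ x² = −3x². Subtract (−3x²)·D = −3x⁴ + 27x³ + 15x². Remainder: −6x³ + 58x² − 6x − 20.
Step 6: lead(−6x³ + 58x² − 6x − 20) ÷ lead(D) = −6x³ ÷ x² = −6x. Subtract (−6x)·D = −6x³ + 54x² + 30x. Remainder: 4x² − 36x − 20.
Step 7: lead(4x² − 36x − 20) ÷ lead(D) = 4x² ÷ x² = 4. Subtract (4)·D = 4x² − 36x − 20. Remainder: 0.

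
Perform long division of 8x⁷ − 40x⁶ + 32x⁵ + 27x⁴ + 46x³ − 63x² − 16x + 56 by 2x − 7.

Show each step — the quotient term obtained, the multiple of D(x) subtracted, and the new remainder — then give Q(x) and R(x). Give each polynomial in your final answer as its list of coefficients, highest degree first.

Q = [4, -6, -5, -4, 9, 0, -8]; R = [0]

Step 1: lead(8x⁷ − 40x⁶ + 32x⁵ + 27x⁴ + 46x³ − 63x² − 16x + 56) ÷ lead(D) = 8x⁷ ÷ 2x = 4x⁶. Subtract (4x⁶)·D = 8x⁷ − 28x⁶. Remainder: −12x⁶ + 32x⁵ + 27x⁴ + 46x³ − 63x² − 16x + 56.
Step 2: lead(−12x⁶ + 32x⁵ + 27x⁴ + 46x³ − 63x² − 16x + 56) ÷ lead(D) = −12x⁶ ÷ 2x = −6x⁵. Subtract (−6x⁵)·D = −12x⁶ + 42x⁵. Remainder: −10x⁵ + 27x⁴ + 46x³ − 63x² − 16x + 56.
Step 3: lead(−10x⁵ + 27x⁴ + 46x³ − 63x² − 16x + 56) ÷ lead(D) = −10x⁵ ÷ 2x = −5x⁴. Subtract (−5x⁴)·D = −10x⁵ + 35x⁴. Remainder: −8x⁴ + 46x³ − 63x² − 16x + 56.
Step 4: lead(−8x⁴ + 46x³ − 63x² − 16x + 56) ÷ lead(D) = −8x⁴ ÷ 2x = −4x³. Subtract (−4x³)·D = −8x⁴ + 28x³. Remainder: 18x³ − 63x² − 16x + 56.
Step 5: lead(18x³ − 63x² − 16x + 56) ÷ lead(D) = 18x³ ÷ 2x = 9x². Subtract (9x²)·D = 18x³ − 63x². Remainder: −16x + 56.
Step 6: lead(−16x + 56) ÷ lead(D) = −16x ÷ 2x = −8. Subtract (−8)·D = −16x + 56. Remainder: 0.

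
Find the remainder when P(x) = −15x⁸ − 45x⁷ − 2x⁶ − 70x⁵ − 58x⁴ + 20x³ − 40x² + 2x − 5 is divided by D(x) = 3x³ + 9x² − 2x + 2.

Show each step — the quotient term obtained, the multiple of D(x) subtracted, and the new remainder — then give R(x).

R(x) = −2x² − 6x − 1

Step 1: lead(−15x⁸ − 45x⁷ − 2x⁶ − 70x⁵ − 58x⁴ + 20x³ − 40x² + 2x − 5) ÷ lead(D) = −15x⁸ ÷ 3x³ = −5x⁵. Subtract (−5x⁵)·D = −15x⁸ − 45x⁷ + 10x⁶ − 10x⁵. Remainder: −12x⁶ − 60x⁵ − 58x⁴ + 20x³ − 40x² + 2x − 5.
Step 2: lead(−12x⁶ − 60x⁵ − 58x⁴ + 20x³ − 40x² + 2x − 5) ÷ lead(D) = −12x⁶ ÷ 3x³ = −4x³. Subtract (−4x³)·D = −12x⁶ − 36x⁵ + 8x⁴ − 8x³. Remainder: −24x⁵ − 66x⁴ + 28x³ − 40x² + 2x − 5.
Step 3: lead(−24x⁵ − 66x⁴ + 28x³ − 40x² + 2x − 5) ÷ lead(D) = −24x⁵ ÷ 3x³ = −8x². Subtract (−8x²)·D = −24x⁵ − 72x⁴ + 16x³ − 16x². Remainder: 6x⁴ + 12x³ − 24x² + 2x − 5.
Step 4: lead(6x⁴ + 12x³ − 24x² + 2x − 5) ÷ lead(D) = 6x⁴ ÷ 3x³ = 2x. Subtract (2x)·D = 6x⁴ + 18x³ − 4x² + 4x. Remainder: −6x³ − 20x² − 2x − 5.
Step 5: lead(−6x³ − 20x² − 2x − 5) ÷ lead(D) = −6x³ ÷ 3x³ = −2. Subtract (−2)·D = −6x³ − 18x² + 4x − 4. Remainder: −2x² − 6x − 1.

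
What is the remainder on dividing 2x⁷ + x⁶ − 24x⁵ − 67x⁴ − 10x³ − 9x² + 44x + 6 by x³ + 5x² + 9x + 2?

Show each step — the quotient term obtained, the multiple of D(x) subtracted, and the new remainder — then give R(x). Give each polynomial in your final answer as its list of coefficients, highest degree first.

Step 1: lead(2x⁷ + x⁶ − 24x⁵ − 67x⁴ − 10x³ − 9x² + 44x + 6) ÷ lead(D) = 2x⁷ ÷ x³ = 2x⁴. Subtract (2x⁴)·D = 2x⁷ + 10x⁶ + 18x⁵ + 4x⁴. Remainder: −9x⁶ − 42x⁵ − 71x⁴ − 10x³ − 9x² + 44x + 6.
Step 2: lead(−9x⁶ − 42x⁵ − 71x⁴ − 10x³ − 9x² + 44x + 6) ÷ lead(D) = −9x⁶ ÷ x³ = −9x³. Subtract (−9x³)·D = −9x⁶ − 45x⁵ − 81x⁴ − 18x³. Remainder: 3x⁵ + 10x⁴ + 8x³ − 9x² + 44x + 6.
Step 3: lead(3x⁵ + 10x⁴ + 8x³ − 9x² + 44x + 6) ÷ lead(D) = 3x⁵ ÷ x³ = 3x². Subtract (3x²)·D = 3x⁵ + 15x⁴ + 27x³ + 6x². Remainder: −5x⁴ − 19x³ − 15x² + 44x + 6.
Step 4: lead(−5x⁴ − 19x³ − 15x² + 44x + 6) ÷ lead(D) = −5x⁴ ÷ x³ = −5x. Subtract (−5x)·D = −5x⁴ − 25x³ − 45x² − 10x. Remainder: 6x³ + 30x² + 54x + 6.
Step 5: lead(6x³ + 30x² + 54x + 6) ÷ lead(D) = 6x³ ÷ x³ = 6. Subtract (6)·D = 6x³ + 30x² + 54x + 12. Remainder: −6.

R = [-6]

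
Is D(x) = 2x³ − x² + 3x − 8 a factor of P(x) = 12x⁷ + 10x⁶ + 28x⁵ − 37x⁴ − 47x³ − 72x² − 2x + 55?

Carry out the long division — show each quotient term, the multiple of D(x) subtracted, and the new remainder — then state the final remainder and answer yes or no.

R(x) = 7, so D(x) is not a factor of P(x). no

Step 1: lead(12x⁷ + 10x⁶ + 28x⁵ − 37x⁴ − 47x³ − 72x² − 2x + 55) ÷ lead(D) = 12x⁷ ÷ 2x³ = 6x⁴. Subtract (6x⁴)·D = 12x⁷ − 6x⁶ + 18x⁵ − 48x⁴. Remainder: 16x⁶ + 10x⁵ + 11x⁴ − 47x³ − 72x² − 2x + 55.
Step 2: lead(16x⁶ + 10x⁵ + 11x⁴ − 47x³ − 72x² − 2x + 55) ÷ lead(D) = 16x⁶ ÷ 2x³ = 8x³. Subtract (8x³)·D = 16x⁶ − 8x⁵ + 24x⁴ − 64x³. Remainder: 18x⁵ − 13x⁴ + 17x³ − 72x² − 2x + 55.
Step 3: lead(18x⁵ − 13x⁴ + 17x³ − 72x² − 2x + 55) ÷ lead(D) = 18x⁵ ÷ 2x³ = 9x². Subtract (9x²)·D = 18x⁵ − 9x⁴ + 27x³ − 72x². Remainder: −4x⁴ − 10x³ − 2x + 55.
Step 4: lead(−4x⁴ − 10x³ − 2x + 55) ÷ lead(D) = −4x⁴ ÷ 2x³ = −2x. Subtract (−2x)·D = −4x⁴ + 2x³ − 6x² + 16x. Remainder: −12x³ + 6x² − 18x + 55.
Step 5: lead(−12x³ + 6x² − 18x + 55) ÷ lead(D) = −12x³ ÷ 2x³ = −6. Subtract (−6)·D = −12x³ + 6x² − 18x + 48. Remainder: 7.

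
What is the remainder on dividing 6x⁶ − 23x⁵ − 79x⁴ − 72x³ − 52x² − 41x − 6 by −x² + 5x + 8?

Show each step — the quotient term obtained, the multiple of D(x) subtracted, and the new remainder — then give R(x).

R(x) = −9x − 6

Step 1: lead(6x⁶ − 23x⁵ − 79x⁴ − 72x³ − 52x² − 41x − 6) ÷ lead(D) = 6x⁶ ÷ −x² = −6x⁴. Subtract (−6x⁴)·D = 6x⁶ − 30x⁵ − 48x⁴. Remainder: 7x⁵ − 31x⁴ − 72x³ − 52x² − 41x − 6.
Step 2: lead(7x⁵ − 31x⁴ − 72x³ − 52x² − 41x − 6) ÷ lead(D) = 7x⁵ ÷ −x² = −7x³. Subtract (−7x³)·D = 7x⁵ − 35x⁴ − 56x³. Remainder: 4x⁴ − 16x³ − 52x² − 41x − 6.
Step 3: lead(4x⁴ − 16x³ − 52x² − 41x − 6) ÷ lead(D) = 4x⁴ ÷ −x² = −4x². Subtract (−4x²)·D = 4x⁴ − 20x³ − 32x². Remainder: 4x³ − 20x² − 41x − 6.
Step 4: lead(4x³ − 20x² − 41x − 6) ÷ lead(D) = 4x³ ÷ −x² = −4x. Subtract (−4x)·D = 4x³ − 20x² − 32x. Remainder: −9x − 6.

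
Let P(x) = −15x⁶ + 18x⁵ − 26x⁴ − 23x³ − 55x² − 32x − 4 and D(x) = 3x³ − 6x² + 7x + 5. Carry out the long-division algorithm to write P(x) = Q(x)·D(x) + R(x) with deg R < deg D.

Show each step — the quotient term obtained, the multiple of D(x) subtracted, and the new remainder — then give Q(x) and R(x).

Step 1: lead(−15x⁶ + 18x⁵ − 26x⁴ − 23x³ − 55x² − 32x − 4) ÷ lead(D) = −15x⁶ ÷ 3x³ = −5x³. Subtract (−5x³)·D = −15x⁶ + 30x⁵ − 35x⁴ − 25x³. Remainder: −12x⁵ + 9x⁴ + 2x³ − 55x² − 32x − 4.
Step 2: lead(−12x⁵ + 9x⁴ + 2x³ − 55x² − 32x − 4) ÷ lead(D) = −12x⁵ ÷ 3x³ = −4x². Subtract (−4x²)·D = −12x⁵ + 24x⁴ − 28x³ − 20x². Remainder: −15x⁴ + 30x³ − 35x² − 32x − 4.
Step 3: lead(−15x⁴ + 30x³ − 35x² − 32x − 4) ÷ lead(D) = −15x⁴ ÷ 3x³ = −5x. Subtract (−5x)·D = −15x⁴ + 30x³ − 35x² − 25x. Remainder: −7x − 4.

Q(x) = −5x³ − 4x² − 5x; R(x) = −7x − 4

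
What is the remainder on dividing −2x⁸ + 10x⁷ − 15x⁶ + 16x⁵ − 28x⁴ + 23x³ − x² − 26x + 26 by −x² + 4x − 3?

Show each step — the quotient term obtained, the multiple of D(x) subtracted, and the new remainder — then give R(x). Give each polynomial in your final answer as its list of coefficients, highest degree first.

Step 1: lead(−2x⁸ + 10x⁷ − 15x⁶ + 16x⁵ − 28x⁴ + 23x³ − x² − 26x + 26) ÷ lead(D) = −2x⁸ ÷ −x² = 2x⁶. Subtract (2x⁶)·D = −2x⁸ + 8x⁷ − 6x⁶. Remainder: 2x⁷ − 9x⁶ + 16x⁵ − 28x⁴ + 23x³ − x² − 26x + 26.
Step 2: lead(2x⁷ − 9x⁶ + 16x⁵ − 28x⁴ + 23x³ − x² − 26x + 26) ÷ lead(D) = 2x⁷ ÷ −x² = −2x⁵. Subtract (−2x⁵)·D = 2x⁷ − 8x⁶ + 6x⁵. Remainder: −x⁶ + 10x⁵ − 28x⁴ + 23x³ − x² − 26x + 26.
Step 3: lead(−x⁶ + 10x⁵ − 28x⁴ + 23x³ − x² − 26x + 26) ÷ lead(D) = −x⁶ ÷ −x² = x⁴. Subtract (x⁴)·D = −x⁶ + 4x⁵ − 3x⁴. Remainder: 6x⁵ − 25x⁴ + 23x³ − x² − 26x + 26.
Step 4: lead(6x⁵ − 25x⁴ + 23x³ − x² − 26x + 26) ÷ lead(D) = 6x⁵ ÷ −x² = −6x³. Subtract (−6x³)·D = 6x⁵ − 24x⁴ + 18x³. Remainder: −x⁴ + 5x³ − x² − 26x + 26.
Step 5: lead(−x⁴ + 5x³ − x² − 26x + 26) ÷ lead(D) = −x⁴ ÷ −x² = x². Subtract (x²)·D = −x⁴ + 4x³ − 3x². Remainder: x³ + 2x² − 26x + 26.
Step 6: lead(x³ + 2x² − 26x + 26) ÷ lead(D) = x³ ÷ −x² = −x. Subtract (−x)·D = x³ − 4x² + 3x. Remainder: 6x² − 29x + 26.
Step 7: lead(6x² − 29x + 26) ÷ lead(D) = 6x² ÷ −x² = −6. Subtract (−6)·D = 6x² − 24x + 18. Remainder: −5x + 8.

R = [-5, 8]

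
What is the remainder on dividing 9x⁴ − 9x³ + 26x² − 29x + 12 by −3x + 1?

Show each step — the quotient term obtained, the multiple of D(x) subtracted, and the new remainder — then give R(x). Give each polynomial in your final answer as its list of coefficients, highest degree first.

R = [5]

Step 1: lead(9x⁴ − 9x³ + 26x² − 29x + 12) ÷ lead(D) = 9x⁴ ÷ −3x = −3x³. Subtract (−3x³)·D = 9x⁴ − 3x³. Remainder: −6x³ + 26x² − 29x + 12.
Step 2: lead(−6x³ + 26x² − 29x + 12) ÷ lead(D) = −6x³ ÷ −3x = 2x². Subtract (2x²)·D = −6x³ + 2x². Remainder: 24x² − 29x + 12.
Step 3: lead(24x² − 29x + 12) ÷ lead(D) = 24x² ÷ −3x = −8x. Subtract (−8x)·D = 24x² − 8x. Remainder: −21x + 12.
Step 4: lead(−21x + 12) ÷ lead(D) = −21x ÷ −3x = 7. Subtract (7)·D = −21x + 7. Remainder: 5.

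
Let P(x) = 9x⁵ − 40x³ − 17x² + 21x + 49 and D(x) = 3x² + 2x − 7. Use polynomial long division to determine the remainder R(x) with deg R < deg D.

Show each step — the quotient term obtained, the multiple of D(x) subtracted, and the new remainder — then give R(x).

R(x) = 0

Step 1: lead(9x⁵ − 40x³ − 17x² + 21x + 49) ÷ lead(D) = 9x⁵ ÷ 3x² = 3x³. Subtract (3x³)·D = 9x⁵ + 6x⁴ − 21x³. Remainder: −6x⁴ − 19x³ − 17x² + 21x + 49.
Step 2: lead(−6x⁴ − 19x³ − 17x² + 21x + 49) ÷ lead(D) = −6x⁴ ÷ 3x² = −2x². Subtract (−2x²)·D = −6x⁴ − 4x³ + 14x². Remainder: −15x³ − 31x² + 21x + 49.
Step 3: lead(−15x³ − 31x² + 21x + 49) ÷ lead(D) = −15x³ ÷ 3x² = −5x. Subtract (−5x)·D = −15x³ − 10x² + 35x. Remainder: −21x² − 14x + 49.
Step 4: lead(−21x² − 14x + 49) ÷ lead(D) = −21x² ÷ 3x² = −7. Subtract (−7)·D = −21x² − 14x + 49. Remainder: 0.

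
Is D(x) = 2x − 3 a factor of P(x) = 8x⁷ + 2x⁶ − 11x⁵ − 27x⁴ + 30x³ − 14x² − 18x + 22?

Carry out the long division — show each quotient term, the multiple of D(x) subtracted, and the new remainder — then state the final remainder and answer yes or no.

R(x) = 4, so D(x) is not a factor of P(x). no

Step 1: lead(8x⁷ + 2x⁶ − 11x⁵ − 27x⁴ + 30x³ − 14x² − 18x + 22) ÷ lead(D) = 8x⁷ ÷ 2x = 4x⁶. Subtract (4x⁶)·D = 8x⁷ − 12x⁶. Remainder: 14x⁶ − 11x⁵ − 27x⁴ + 30x³ − 14x² − 18x + 22.
Step 2: lead(14x⁶ − 11x⁵ − 27x⁴ + 30x³ − 14x² − 18x + 22) ÷ lead(D) = 14x⁶ ÷ 2x = 7x⁵. Subtract (7x⁵)·D = 14x⁶ − 21x⁵. Remainder: 10x⁵ − 27x⁴ + 30x³ − 14x² − 18x + 22.
Step 3: lead(10x⁵ − 27x⁴ + 30x³ − 14x² − 18x + 22) ÷ lead(D) = 10x⁵ ÷ 2x = 5x⁴. Subtract (5x⁴)·D = 10x⁵ − 15x⁴. Remainder: −12x⁴ + 30x³ − 14x² − 18x + 22.
Step 4: lead(−12x⁴ + 30x³ − 14x² − 18x + 22) ÷ lead(D) = −12x⁴ ÷ 2x = −6x³. Subtract (−6x³)·D = −12x⁴ + 18x³. Remainder: 12x³ − 14x² − 18x + 22.
Step 5: lead(12x³ − 14x² − 18x + 22) ÷ lead(D) = 12x³ ÷ 2x = 6x². Subtract (6x²)·D = 12x³ − 18x². Remainder: 4x² − 18x + 22.
Step 6: lead(4x² − 18x + 22) ÷ lead(D) = 4x² ÷ 2x = 2x. Subtract (2x)·D = 4x² − 6x. Remainder: −12x + 22.
Step 7: lead(−12x + 22) ÷ lead(D) = −12x ÷ 2x = −6. Subtract (−6)·D = −12x + 18. Remainder: 4.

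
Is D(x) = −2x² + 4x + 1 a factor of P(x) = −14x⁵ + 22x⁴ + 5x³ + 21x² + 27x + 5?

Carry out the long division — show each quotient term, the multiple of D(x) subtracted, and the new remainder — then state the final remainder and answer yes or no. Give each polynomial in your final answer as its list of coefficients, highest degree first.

R = [0], so D(x) is a factor of P(x). yes

Step 1: lead(−14x⁵ + 22x⁴ + 5x³ + 21x² + 27x + 5) ÷ lead(D) = −14x⁵ ÷ −2x² = 7x³. Subtract (7x³)·D = −14x⁵ + 28x⁴ + 7x³. Remainder: −6x⁴ − 2x³ + 21x² + 27x + 5.
Step 2: lead(−6x⁴ − 2x³ + 21x² + 27x + 5) ÷ lead(D) = −6x⁴ ÷ −2x² = 3x². Subtract (3x²)·D = −6x⁴ + 12x³ + 3x². Remainder: −14x³ + 18x² + 27x + 5.
Step 3: lead(−14x³ + 18x² + 27x + 5) ÷ lead(D) = −14x³ ÷ −2x² = 7x. Subtract (7x)·D = −14x³ + 28x² + 7x. Remainder: −10x² + 20x + 5.
Step 4: lead(−10x² + 20x + 5) ÷ lead(D) = −10x² ÷ −2x² = 5. Subtract (5)·D = −10x² + 20x + 5. Remainder: 0.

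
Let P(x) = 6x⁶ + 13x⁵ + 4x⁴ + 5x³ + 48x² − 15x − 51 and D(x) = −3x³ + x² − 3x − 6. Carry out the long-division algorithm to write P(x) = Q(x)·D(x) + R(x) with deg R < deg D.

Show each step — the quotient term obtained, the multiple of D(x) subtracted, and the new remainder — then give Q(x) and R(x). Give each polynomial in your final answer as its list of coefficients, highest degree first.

Step 1: lead(6x⁶ + 13x⁵ + 4x⁴ + 5x³ + 48x² − 15x − 51) ÷ lead(D) = 6x⁶ ÷ −3x³ = −2x³. Subtract (−2x³)·D = 6x⁶ − 2x⁵ + 6x⁴ + 12x³. Remainder: 15x⁵ − 2x⁴ − 7x³ + 48x² − 15x − 51.
Step 2: lead(15x⁵ − 2x⁴ − 7x³ + 48x² − 15x − 51) ÷ lead(D) = 15x⁵ ÷ −3x³ = −5x². Subtract (−5x²)·D = 15x⁵ − 5x⁴ + 15x³ + 30x². Remainder: 3x⁴ − 22x³ + 18x² − 15x − 51.
Step 3: lead(3x⁴ − 22x³ + 18x² − 15x − 51) ÷ lead(D) = 3x⁴ ÷ −3x³ = −x. Subtract (−x)·D = 3x⁴ − x³ + 3x² + 6x. Remainder: −21x³ + 15x² − 21x − 51.
Step 4: lead(−21x³ + 15x² − 21x − 51) ÷ lead(D) = −21x³ ÷ −3x³ = 7. Subtract (7)·D = −21x³ + 7x² − 21x − 42. Remainder: 8x² − 9.

Q = [-2, -5, -1, 7]; R = [8, 0, -9]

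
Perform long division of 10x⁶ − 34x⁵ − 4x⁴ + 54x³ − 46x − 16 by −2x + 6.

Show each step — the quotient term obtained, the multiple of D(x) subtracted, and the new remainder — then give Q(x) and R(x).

Q(x) = −5x⁵ + 2x⁴ + 8x³ − 3x² − 9x − 4; R(x) = 8

Step 1: lead(10x⁶ − 34x⁵ − 4x⁴ + 54x³ − 46x − 16) ÷ lead(D) = 10x⁶ ÷ −2x = −5x⁵. Subtract (−5x⁵)·D = 10x⁶ − 30x⁵. Remainder: −4x⁵ − 4x⁴ + 54x³ − 46x − 16.
Step 2: lead(−4x⁵ − 4x⁴ + 54x³ − 46x − 16) ÷ lead(D) = −4x⁵ ÷ −2x = 2x⁴. Subtract (2x⁴)·D = −4x⁵ + 12x⁴. Remainder: −16x⁴ + 54x³ − 46x − 16.
Step 3: lead(−16x⁴ + 54x³ − 46x − 16) ÷ lead(D) = −16x⁴ ÷ −2x = 8x³. Subtract (8x³)·D = −16x⁴ + 48x³. Remainder: 6x³ − 46x − 16.
Step 4: lead(6x³ − 46x − 16) ÷ lead(D) = 6x³ ÷ −2x = −3x². Subtract (−3x²)·D = 6x³ − 18x². Remainder: 18x² − 46x − 16.
Step 5: lead(18x² − 46x − 16) ÷ lead(D) = 18x² ÷ −2x = −9x. Subtract (−9x)·D = 18x² − 54x. Remainder: 8x − 16.
Step 6: lead(8x − 16) ÷ lead(D) = 8x ÷ −2x = −4. Subtract (−4)·D = 8x − 24. Remainder: 8.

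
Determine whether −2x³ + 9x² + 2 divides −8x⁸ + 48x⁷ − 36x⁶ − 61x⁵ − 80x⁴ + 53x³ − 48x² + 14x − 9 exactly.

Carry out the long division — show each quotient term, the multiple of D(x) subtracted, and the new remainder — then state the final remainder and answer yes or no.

Step 1: lead(−8x⁸ + 48x⁷ − 36x⁶ − 61x⁵ − 80x⁴ + 53x³ − 48x² + 14x − 9) ÷ lead(D) = −8x⁸ ÷ −2x³ = 4x⁵. Subtract (4x⁵)·D = −8x⁸ + 36x⁷ + 8x⁵. Remainder: 12x⁷ − 36x⁶ − 69x⁵ − 80x⁴ + 53x³ − 48x² + 14x − 9.
Step 2: lead(12x⁷ − 36x⁶ − 69x⁵ − 80x⁴ + 53x³ − 48x² + 14x − 9) ÷ lead(D) = 12x⁷ ÷ −2x³ = −6x⁴. Subtract (−6x⁴)·D = 12x⁷ − 54x⁶ − 12x⁴. Remainder: 18x⁶ − 69x⁵ − 68x⁴ + 53x³ − 48x² + 14x − 9.
Step 3: lead(18x⁶ − 69x⁵ − 68x⁴ + 53x³ − 48x² + 14x − 9) ÷ lead(D) = 18x⁶ ÷ −2x³ = −9x³. Subtract (−9x³)·D = 18x⁶ − 81x⁵ − 18x³. Remainder: 12x⁵ − 68x⁴ + 71x³ − 48x² + 14x − 9.
Step 4: lead(12x⁵ − 68x⁴ + 71x³ − 48x² + 14x − 9) ÷ lead(D) = 12x⁵ ÷ −2x³ = −6x². Subtract (−6x²)·D = 12x⁵ − 54x⁴ − 12x². Remainder: −14x⁴ + 71x³ − 36x² + 14x − 9.
Step 5: lead(−14x⁴ + 71x³ − 36x² + 14x − 9) ÷ lead(D) = −14x⁴ ÷ −2x³ = 7x. Subtract (7x)·D = −14x⁴ + 63x³ + 14x. Remainder: 8x³ − 36x² − 9.
Step 6: lead(8x³ − 36x² − 9) ÷ lead(D) = 8x³ ÷ −2x³ = −4. Subtract (−4)·D = 8x³ − 36x² − 8. Remainder: −1.

R(x) = −1, so D(x) is not a factor of P(x). no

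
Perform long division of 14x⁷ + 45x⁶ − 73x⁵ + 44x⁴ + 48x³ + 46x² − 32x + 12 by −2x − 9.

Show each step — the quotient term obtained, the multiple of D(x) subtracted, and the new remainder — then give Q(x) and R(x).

Q(x) = −7x⁶ + 9x⁵ − 4x⁴ − 4x³ − 6x² + 4x − 2; R(x) = −6

Step 1: lead(14x⁷ + 45x⁶ − 73x⁵ + 44x⁴ + 48x³ + 46x² − 32x + 12) ÷ lead(D) = 14x⁷ ÷ −2x = −7x⁶. Subtract (−7x⁶)·D = 14x⁷ + 63x⁶. Remainder: −18x⁶ − 73x⁵ + 44x⁴ + 48x³ + 46x² − 32x + 12.
Step 2: lead(−18x⁶ − 73x⁵ + 44x⁴ + 48x³ + 46x² − 32x + 12) ÷ lead(D) = −18x⁶ ÷ −2x = 9x⁵. Subtract (9x⁵)·D = −18x⁶ − 81x⁵. Remainder: 8x⁵ + 44x⁴ + 48x³ + 46x² − 32x + 12.
Step 3: lead(8x⁵ + 44x⁴ + 48x³ + 46x² − 32x + 12) ÷ lead(D) = 8x⁵ ÷ −2x = −4x⁴. Subtract (−4x⁴)·D = 8x⁵ + 36x⁴. Remainder: 8x⁴ + 48x³ + 46x² − 32x + 12.
Step 4: lead(8x⁴ + 48x³ + 46x² − 32x + 12) ÷ lead(D) = 8x⁴ ÷ −2x = −4x³. Subtract (−4x³)·D = 8x⁴ + 36x³. Remainder: 12x³ + 46x² − 32x + 12.
Step 5: lead(12x³ + 46x² − 32x + 12) ÷ lead(D) = 12x³ ÷ −2x = −6x². Subtract (−6x²)·D = 12x³ + 54x². Remainder: −8x² − 32x + 12.
Step 6: lead(−8x² − 32x + 12) ÷ lead(D) = −8x² ÷ −2x = 4x. Subtract (4x)·D = −8x² − 36x. Remainder: 4x + 12.
Step 7: lead(4x + 12) ÷ lead(D) = 4x ÷ −2x = −2. Subtract (−2)·D = 4x + 18. Remainder: −6.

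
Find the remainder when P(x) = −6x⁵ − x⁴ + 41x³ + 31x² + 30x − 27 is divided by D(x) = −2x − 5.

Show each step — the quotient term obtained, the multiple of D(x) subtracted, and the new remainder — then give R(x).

R(x) = −2

Step 1: lead(−6x⁵ − x⁴ + 41x³ + 31x² + 30x − 27) ÷ lead(D) = −6x⁵ ÷ −2x = 3x⁴. Subtract (3x⁴)·D = −6x⁵ − 15x⁴. Remainder: 14x⁴ + 41x³ + 31x² + 30x − 27.
Step 2: lead(14x⁴ + 41x³ + 31x² + 30x − 27) ÷ lead(D) = 14x⁴ ÷ −2x = −7x³. Subtract (−7x³)·D = 14x⁴ + 35x³. Remainder: 6x³ + 31x² + 30x − 27.
Step 3: lead(6x³ + 31x² + 30x − 27) ÷ lead(D) = 6x³ ÷ −2x = −3x². Subtract (−3x²)·D = 6x³ + 15x². Remainder: 16x² + 30x − 27.
Step 4: lead(16x² + 30x − 27) ÷ lead(D) = 16x² ÷ −2x = −8x. Subtract (−8x)·D = 16x² + 40x. Remainder: −10x − 27.
Step 5: lead(−10x − 27) ÷ lead(D) = −10x ÷ −2x = 5. Subtract (5)·D = −10x − 25. Remainder: −2.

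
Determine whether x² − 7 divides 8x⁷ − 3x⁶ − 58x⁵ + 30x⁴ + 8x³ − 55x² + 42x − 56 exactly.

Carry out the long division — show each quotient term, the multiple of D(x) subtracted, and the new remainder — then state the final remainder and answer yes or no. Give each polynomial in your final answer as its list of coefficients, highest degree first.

R = [0], so D(x) is a factor of P(x). yes

Step 1: lead(8x⁷ − 3x⁶ − 58x⁵ + 30x⁴ + 8x³ − 55x² + 42x − 56) ÷ lead(D) = 8x⁷ ÷ x² = 8x⁵. Subtract (8x⁵)·D = 8x⁷ − 56x⁵. Remainder: −3x⁶ − 2x⁵ + 30x⁴ + 8x³ − 55x² + 42x − 56.
Step 2: lead(−3x⁶ − 2x⁵ + 30x⁴ + 8x³ − 55x² + 42x − 56) ÷ lead(D) = −3x⁶ ÷ x² = −3x⁴. Subtract (−3x⁴)·D = −3x⁶ + 21x⁴. Remainder: −2x⁵ + 9x⁴ + 8x³ − 55x² + 42x − 56.
Step 3: lead(−2x⁵ + 9x⁴ + 8x³ − 55x² + 42x − 56) ÷ lead(D) = −2x⁵ ÷ x² = −2x³. Subtract (−2x³)·D = −2x⁵ + 14x³. Remainder: 9x⁴ − 6x³ − 55x² + 42x − 56.
Step 4: lead(9x⁴ − 6x³ − 55x² + 42x − 56) ÷ lead(D) = 9x⁴ ÷ x² = 9x². Subtract (9x²)·D = 9x⁴ − 63x². Remainder: −6x³ + 8x² + 42x − 56.
Step 5: lead(−6x³ + 8x² + 42x − 56) ÷ lead(D) = −6x³ ÷ x² = −6x. Subtract (−6x)·D = −6x³ + 42x. Remainder: 8x² − 56.
Step 6: lead(8x² − 56) ÷ lead(D) = 8x² ÷ x² = 8. Subtract (8)·D = 8x² − 56. Remainder: 0.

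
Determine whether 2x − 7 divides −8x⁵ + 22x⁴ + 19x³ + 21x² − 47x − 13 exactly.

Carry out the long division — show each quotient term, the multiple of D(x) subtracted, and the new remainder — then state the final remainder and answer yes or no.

R(x) = −6, so D(x) is not a factor of P(x). no

Step 1: lead(−8x⁵ + 22x⁴ + 19x³ + 21x² − 47x − 13) ÷ lead(D) = −8x⁵ ÷ 2x = −4x⁴. Subtract (−4x⁴)·D = −8x⁵ + 28x⁴. Remainder: −6x⁴ + 19x³ + 21x² − 47x − 13.
Step 2: lead(−6x⁴ + 19x³ + 21x² − 47x − 13) ÷ lead(D) = −6x⁴ ÷ 2x = −3x³. Subtract (−3x³)·D = −6x⁴ + 21x³. Remainder: −2x³ + 21x² − 47x − 13.
Step 3: lead(−2x³ + 21x² − 47x − 13) ÷ lead(D) = −2x³ ÷ 2x = −x². Subtract (−x²)·D = −2x³ + 7x². Remainder: 14x² − 47x − 13.
Step 4: lead(14x² − 47x − 13) ÷ lead(D) = 14x² ÷ 2x = 7x. Subtract (7x)·D = 14x² − 49x. Remainder: 2x − 13.
Step 5: lead(2x − 13) ÷ lead(D) = 2x ÷ 2x = 1. Subtract (1)·D = 2x − 7. Remainder: −6.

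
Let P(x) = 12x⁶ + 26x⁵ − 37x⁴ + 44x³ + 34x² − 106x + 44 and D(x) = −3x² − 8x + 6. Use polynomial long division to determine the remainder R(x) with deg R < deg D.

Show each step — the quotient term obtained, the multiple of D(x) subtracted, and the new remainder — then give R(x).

R(x) = 6x − 4

Step 1: lead(12x⁶ + 26x⁵ − 37x⁴ + 44x³ + 34x² − 106x + 44) ÷ lead(D) = 12x⁶ ÷ −3x² = −4x⁴. Subtract (−4x⁴)·D = 12x⁶ + 32x⁵ − 24x⁴. Remainder: −6x⁵ − 13x⁴ + 44x³ + 34x² − 106x + 44.
Step 2: lead(−6x⁵ − 13x⁴ + 44x³ + 34x² − 106x + 44) ÷ lead(D) = −6x⁵ ÷ −3x² = 2x³. Subtract (2x³)·D = −6x⁵ − 16x⁴ + 12x³. Remainder: 3x⁴ + 32x³ + 34x² − 106x + 44.
Step 3: lead(3x⁴ + 32x³ + 34x² − 106x + 44) ÷ lead(D) = 3x⁴ ÷ −3x² = −x². Subtract (−x²)·D = 3x⁴ + 8x³ − 6x². Remainder: 24x³ + 40x² − 106x + 44.
Step 4: lead(24x³ + 40x² − 106x + 44) ÷ lead(D) = 24x³ ÷ −3x² = −8x. Subtract (−8x)·D = 24x³ + 64x² − 48x. Remainder: −24x² − 58x + 44.
Step 5: lead(−24x² − 58x + 44) ÷ lead(D) = −24x² ÷ −3x² = 8. Subtract (8)·D = −24x² − 64x + 48. Remainder: 6x − 4.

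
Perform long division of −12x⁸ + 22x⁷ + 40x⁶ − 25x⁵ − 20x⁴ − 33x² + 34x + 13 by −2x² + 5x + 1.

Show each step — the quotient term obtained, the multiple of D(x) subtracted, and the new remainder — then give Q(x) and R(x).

Q(x) = 6x⁶ + 4x⁵ − 7x⁴ − 3x³ − x² − 4x + 6; R(x) = 8x + 7

Step 1: lead(−12x⁸ + 22x⁷ + 40x⁶ − 25x⁵ − 20x⁴ − 33x² + 34x + 13) ÷ lead(D) = −12x⁸ ÷ −2x² = 6x⁶. Subtract (6x⁶)·D = −12x⁸ + 30x⁷ + 6x⁶. Remainder: −8x⁷ + 34x⁶ − 25x⁵ − 20x⁴ − 33x² + 34x + 13.
Step 2: lead(−8x⁷ + 34x⁶ − 25x⁵ − 20x⁴ − 33x² + 34x + 13) ÷ lead(D) = −8x⁷ ÷ −2x² = 4x⁵. Subtract (4x⁵)·D = −8x⁷ + 20x⁶ + 4x⁵. Remainder: 14x⁶ − 29x⁵ − 20x⁴ − 33x² + 34x + 13.
Step 3: lead(14x⁶ − 29x⁵ − 20x⁴ − 33x² + 34x + 13) ÷ lead(D) = 14x⁶ ÷ −2x² = −7x⁴. Subtract (−7x⁴)·D = 14x⁶ − 35x⁵ − 7x⁴. Remainder: 6x⁵ − 13x⁴ − 33x² + 34x + 13.
Step 4: lead(6x⁵ − 13x⁴ − 33x² + 34x + 13) ÷ lead(D) = 6x⁵ ÷ −2x² = −3x³. Subtract (−3x³)·D = 6x⁵ − 15x⁴ − 3x³. Remainder: 2x⁴ + 3x³ − 33x² + 34x + 13.
Step 5: lead(2x⁴ + 3x³ − 33x² + 34x + 13) ÷ lead(D) = 2x⁴ ÷ −2x² = −x². Subtract (−x²)·D = 2x⁴ − 5x³ − x². Remainder: 8x³ − 32x² + 34x + 13.
Step 6: lead(8x³ − 32x² + 34x + 13) ÷ lead(D) = 8x³ ÷ −2x² = −4x. Subtract (−4x)·D = 8x³ − 20x² − 4x. Remainder: −12x² + 38x + 13.
Step 7: lead(−12x² + 38x + 13) ÷ lead(D) = −12x² ÷ −2x² = 6. Subtract (6)·D = −12x² + 30x + 6. Remainder: 8x + 7.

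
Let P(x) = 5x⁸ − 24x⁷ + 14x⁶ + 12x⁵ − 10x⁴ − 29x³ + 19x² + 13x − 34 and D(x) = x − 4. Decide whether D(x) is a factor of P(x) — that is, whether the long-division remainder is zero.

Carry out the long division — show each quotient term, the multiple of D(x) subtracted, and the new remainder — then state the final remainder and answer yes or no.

Step 1: lead(5x⁸ − 24x⁷ + 14x⁶ + 12x⁵ − 10x⁴ − 29x³ + 19x² + 13x − 34) ÷ lead(D) = 5x⁸ ÷ x = 5x⁷. Subtract (5x⁷)·D = 5x⁸ − 20x⁷. Remainder: −4x⁷ + 14x⁶ + 12x⁵ − 10x⁴ − 29x³ + 19x² + 13x − 34.
Step 2: lead(−4x⁷ + 14x⁶ + 12x⁵ − 10x⁴ − 29x³ + 19x² + 13x − 34) ÷ lead(D) = −4x⁷ ÷ x = −4x⁶. Subtract (−4x⁶)·D = −4x⁷ + 16x⁶. Remainder: −2x⁶ + 12x⁵ − 10x⁴ − 29x³ + 19x² + 13x − 34.
Step 3: lead(−2x⁶ + 12x⁵ − 10x⁴ − 29x³ + 19x² + 13x − 34) ÷ lead(D) = −2x⁶ ÷ x = −2x⁵. Subtract (−2x⁵)·D = −2x⁶ + 8x⁵. Remainder: 4x⁵ − 10x⁴ − 29x³ + 19x² + 13x − 34.
Step 4: lead(4x⁵ − 10x⁴ − 29x³ + 19x² + 13x − 34) ÷ lead(D) = 4x⁵ ÷ x = 4x⁴. Subtract (4x⁴)·D = 4x⁵ − 16x⁴. Remainder: 6x⁴ − 29x³ + 19x² + 13x − 34.
Step 5: lead(6x⁴ − 29x³ + 19x² + 13x − 34) ÷ lead(D) = 6x⁴ ÷ x = 6x³. Subtract (6x³)·D = 6x⁴ − 24x³. Remainder: −5x³ + 19x² + 13x − 34.
Step 6: lead(−5x³ + 19x² + 13x − 34) ÷ lead(D) = −5x³ ÷ x = −5x². Subtract (−5x²)·D = −5x³ + 20x². Remainder: −x² + 13x − 34.
Step 7: lead(−x² + 13x − 34) ÷ lead(D) = −x² ÷ x = −x. Subtract (−x)·D = −x² + 4x. Remainder: 9x − 34.
Step 8: lead(9x − 34) ÷ lead(D) = 9x ÷ x = 9. Subtract (9)·D = 9x − 36. Remainder: 2.

R(x) = 2, so D(x) is not a factor of P(x). no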